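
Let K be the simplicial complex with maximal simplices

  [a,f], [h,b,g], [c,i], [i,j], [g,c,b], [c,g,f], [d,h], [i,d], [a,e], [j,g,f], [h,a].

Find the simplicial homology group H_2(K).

Fix the vertex order a < b < c < d < e < f < g < h < i < j and write every simplex with vertices in increasing order. Then dim K = 2 and the simplices of K are:

  0-simplices (10): a, b, c, d, e, f, g, h, i, j
  1-simplices (16): ae, af, ah, bc, bg, bh, cf, cg, ci, dh, di, fg, fj, gh, gj, ij
  2-simplices (4): bcg, bgh, cfg, fgj

Hence C_0 ≅ Z^10, C_1 ≅ Z^16, C_2 ≅ Z^4.

The boundary map ∂_1: C_1 → C_0 is given by ∂[p,q] = [q] − [p]. For instance
  ∂dh = h − d.
The resulting 10×16 matrix has rank 9, and its Smith normal form has invariant factors (1,1,1,1,1,1,1,1,1).

The boundary map ∂_2: C_2 → C_1 sends each 2-simplex [p,q,r] to [q,r] − [p,r] + [p,q]. For instance
  ∂fgj = gj − fj + fg,
  ∂bgh = gh − bh + bg.
The resulting 16×4 matrix has rank 4, and its Smith normal form has invariant factors (1,1,1,1).

Now H_k = ker ∂_k / im ∂_{k+1}, so:

  H_2: rank ker ∂_2 − rank ∂_3 = (4 − 4) − 0 = 0, and there is no ∂_3, so H_2 ≅ 0.

H_2 = 0.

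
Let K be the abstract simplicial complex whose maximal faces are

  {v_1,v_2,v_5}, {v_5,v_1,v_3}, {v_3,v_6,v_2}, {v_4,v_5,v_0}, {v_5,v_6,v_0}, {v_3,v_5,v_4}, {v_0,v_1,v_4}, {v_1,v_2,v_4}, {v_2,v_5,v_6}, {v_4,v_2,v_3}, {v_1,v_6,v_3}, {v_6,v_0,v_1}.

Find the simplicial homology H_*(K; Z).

H_0 ≅ Z,  H_1 ≅ Z/2,  H_2 = 0.

K has 7 vertices, 18 edges, 12 triangles.
rank ∂_0 = 0, rank ∂_1 = 6 ⇒ b_0 = 7 − 0 − 6 = 1; all invariant factors of ∂_1 are 1 so no torsion. So H_0 ≅ Z.
rank ∂_1 = 6, rank ∂_2 = 12 ⇒ b_1 = 18 − 6 − 12 = 0; ∂_2 has invariant factor(s) [2] giving torsion. So H_1 ≅ Z/2.
rank ∂_2 = 12, rank ∂_3 = 0 ⇒ b_2 = 12 − 12 − 0 = 0. So H_2 ≅ 0.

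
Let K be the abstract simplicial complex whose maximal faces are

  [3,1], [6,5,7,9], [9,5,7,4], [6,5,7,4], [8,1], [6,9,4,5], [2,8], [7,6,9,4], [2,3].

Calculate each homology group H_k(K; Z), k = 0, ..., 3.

H_0 = Z^2,  H_1 = Z,  H_2 = 0,  H_3 = Z.

Order the vertices as 1 < 2 < 3 < 4 < 5 < 6 < 7 < 8 < 9. Listing each simplex with vertices in this order, K has dimension 3 with simplices:

  0-simplices (9): [1], [2], [3], [4], [5], [6], [7], [8], [9]
  1-simplices (14): [1,3], [1,8], [2,3], [2,8], [4,5], [4,6], [4,7], [4,9], [5,6], [5,7], [5,9], [6,7], [6,9], [7,9]
  2-simplices (10): [4,5,6], [4,5,7], [4,5,9], [4,6,7], [4,6,9], [4,7,9], [5,6,7], [5,6,9], [5,7,9], [6,7,9]
  3-simplices (5): [4,5,6,7], [4,5,6,9], [4,5,7,9], [4,6,7,9], [5,6,7,9]

so the chain groups are C_0 ≅ Z^9, C_1 ≅ Z^14, C_2 ≅ Z^10, C_3 ≅ Z^5.

Boundary ∂_1: C_1 → C_0 sends each edge [p,q] (with p < q) to q − p.
This gives a 9×14 integer matrix of rank 7; reducing to Smith normal form yields diagonal entries (1,1,1,1,1,1,1).

The boundary map ∂_2: C_2 → C_1 sends each 2-simplex [p,q,r] to [q,r] − [p,r] + [p,q]. For instance
  ∂[4,7,9] = [7,9] − [4,9] + [4,7],
  ∂[6,7,9] = [7,9] − [6,9] + [6,7].
As a 14×10 matrix over Z this has rank 6, with invariant factors (1,1,1,1,1,1).

The boundary map ∂_3: C_3 → C_2 sends each 3-simplex σ to the alternating sum Σ_i (−1)^i (σ with its i-th vertex removed). For instance
  ∂[4,5,7,9] = [5,7,9] − [4,7,9] + [4,5,9] − [4,5,7],
  ∂[5,6,7,9] = [6,7,9] − [5,7,9] + [5,6,9] − [5,6,7].
The 10×5 boundary matrix has rank 4 and Smith normal form diag(1,1,1,1).

Reading off H_k = ker ∂_k / im ∂_{k+1}:

  H_0: rank C_0 − rank ∂_1 = 9 − 7 = 2, and the invariant factors of ∂_1 are all 1, so H_0 = Z^2.
  H_1: rank ker ∂_1 − rank ∂_2 = (14 − 7) − 6 = 1, and the invariant factors of ∂_2 are all 1, so H_1 = Z.
  H_2: rank ker ∂_2 − rank ∂_3 = (10 − 6) − 4 = 0, and the invariant factors of ∂_3 are all 1, so H_2 = 0.
  H_3: rank ker ∂_3 − rank ∂_4 = (5 − 4) − 0 = 1, and there is no ∂_4, so H_3 = Z.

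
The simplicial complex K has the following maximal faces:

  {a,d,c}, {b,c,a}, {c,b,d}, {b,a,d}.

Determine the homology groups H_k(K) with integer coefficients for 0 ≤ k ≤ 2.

K has 4 vertices, 6 edges, 4 triangles.
rank ∂_0 = 0, rank ∂_1 = 3 ⇒ b_0 = 4 − 0 − 3 = 1; all invariant factors of ∂_1 are 1 so no torsion. So H_0 ≅ Z.
rank ∂_1 = 3, rank ∂_2 = 3 ⇒ b_1 = 6 − 3 − 3 = 0; all invariant factors of ∂_2 are 1 so no torsion. So H_1 ≅ 0.
rank ∂_2 = 3, rank ∂_3 = 0 ⇒ b_2 = 4 − 3 − 0 = 1. So H_2 ≅ Z.

H_0 = Z,  H_1 = 0,  H_2 = Z.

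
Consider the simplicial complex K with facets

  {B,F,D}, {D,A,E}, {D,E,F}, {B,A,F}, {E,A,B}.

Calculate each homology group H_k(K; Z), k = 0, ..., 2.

Fix the vertex order A < B < D < E < F and write every simplex with vertices in increasing order. Then dim K = 2 and the simplices of K are:

  0-simplices (5): A, B, D, E, F
  1-simplices (10): AB, AD, AE, AF, BD, BE, BF, DE, DF, EF
  2-simplices (5): ABE, ABF, ADE, BDF, DEF

Hence C_0 ≅ Z^5, C_1 ≅ Z^10, C_2 ≅ Z^5.

∂_1: C_1 → C_0 sends each edge [p,q] (with p < q) to q − p.
The 5×10 boundary matrix has rank 4 and Smith normal form diag(1,1,1,1).

The boundary map ∂_2: C_2 → C_1 maps a triangle to the signed sum of its edges. For instance
  ∂ABF = BF − AF + AB,
  ∂ADE = DE − AE + AD.
This gives a 10×5 integer matrix of rank 5; reducing to Smith normal form yields diagonal entries (1,1,1,1,1).

Now H_k = ker ∂_k / im ∂_{k+1}, so:

  H_0: rank C_0 − rank ∂_1 = 5 − 4 = 1, and the invariant factors of ∂_1 are all 1, so H_0 = Z.
  H_1: rank ker ∂_1 − rank ∂_2 = (10 − 4) − 5 = 1, and the invariant factors of ∂_2 are all 1, so H_1 = Z.
  H_2: rank ker ∂_2 − rank ∂_3 = (5 − 5) − 0 = 0, and there is no ∂_3, so H_2 = 0.

(K is a triangulation of the Möbius band.)

H_0 = Z,  H_1 = Z,  H_2 = 0.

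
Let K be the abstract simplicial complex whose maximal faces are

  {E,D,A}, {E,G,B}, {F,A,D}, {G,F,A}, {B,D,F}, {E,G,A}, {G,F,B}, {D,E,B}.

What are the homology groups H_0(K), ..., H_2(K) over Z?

H_0 ≅ Z,  H_1 = 0,  H_2 ≅ Z.

Fix the vertex order A < B < D < E < F < G and write every simplex with vertices in increasing order. Then dim K = 2 and the simplices of K are:

  0-simplices (6): A, B, D, E, F, G
  1-simplices (12): AD, AE, AF, AG, BD, BE, BF, BG, DE, DF, EG, FG
  2-simplices (8): ADE, ADF, AEG, AFG, BDE, BDF, BEG, BFG

Hence C_0 ≅ Z^6, C_1 ≅ Z^12, C_2 ≅ Z^8.

Boundary ∂_1: C_1 → C_0 is given by ∂[p,q] = [q] − [p]. For instance
  ∂FG = G − F.
The 6×12 boundary matrix has rank 5 and Smith normal form diag(1,1,1,1,1).

The boundary map ∂_2: C_2 → C_1 maps a triangle to the signed sum of its edges. For instance
  ∂ADF = DF − AF + AD,
  ∂BDF = DF − BF + BD.
This gives a 12×8 integer matrix of rank 7; reducing to Smith normal form yields diagonal entries (1,1,1,1,1,1,1).

Computing H_k = (kernel of ∂_k) / (image of ∂_{k+1}):

  H_0: rank C_0 − rank ∂_1 = 6 − 5 = 1, and the invariant factors of ∂_1 are all 1, so H_0 ≅ Z.
  H_1: rank ker ∂_1 − rank ∂_2 = (12 − 5) − 7 = 0, and the invariant factors of ∂_2 are all 1, so H_1 ≅ 0.
  H_2: rank ker ∂_2 − rank ∂_3 = (8 − 7) − 0 = 1, and there is no ∂_3, so H_2 ≅ Z.

As a check, the Euler characteristic is 6 − 12 + 8 = 2, which agrees with 1 − 0 + 1 = 2.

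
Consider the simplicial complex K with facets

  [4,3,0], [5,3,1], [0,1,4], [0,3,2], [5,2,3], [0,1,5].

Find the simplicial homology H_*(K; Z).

H_0 = Z,  H_1 = Z,  H_2 = 0.

Fix the vertex order 0 < 1 < 2 < 3 < 4 < 5 and write every simplex with vertices in increasing order. Then dim K = 2 and the simplices of K are:

  0-simplices (6): [0], [1], [2], [3], [4], [5]
  1-simplices (12): [0,1], [0,2], [0,3], [0,4], [0,5], [1,3], [1,4], [1,5], [2,3], [2,5], [3,4], [3,5]
  2-simplices (6): [0,1,4], [0,1,5], [0,2,3], [0,3,4], [1,3,5], [2,3,5]

giving chain groups C_0 ≅ Z^6, C_1 ≅ Z^12, C_2 ≅ Z^6.

Boundary ∂_1: C_1 → C_0 sends each edge [p,q] (with p < q) to q − p. For instance
  ∂[1,3] = [3] − [1].
The 6×12 boundary matrix has rank 5 and Smith normal form diag(1,1,1,1,1).

∂_2: C_2 → C_1 acts by ∂[p,q,r] = [q,r] − [p,r] + [p,q]. For instance
  ∂[0,3,4] = [3,4] − [0,4] + [0,3],
  ∂[1,3,5] = [3,5] − [1,5] + [1,3].
As a 12×6 matrix over Z this has rank 6, with invariant factors (1,1,1,1,1,1).

From H_k ≅ ker(∂_k) / im(∂_{k+1}) we obtain:

  H_0: rank C_0 − rank ∂_1 = 6 − 5 = 1, and the invariant factors of ∂_1 are all 1, so H_0 ≅ Z.
  H_1: rank ker ∂_1 − rank ∂_2 = (12 − 5) − 6 = 1, and the invariant factors of ∂_2 are all 1, so H_1 ≅ Z.
  H_2: rank ker ∂_2 − rank ∂_3 = (6 − 6) − 0 = 0, and there is no ∂_3, so H_2 ≅ 0.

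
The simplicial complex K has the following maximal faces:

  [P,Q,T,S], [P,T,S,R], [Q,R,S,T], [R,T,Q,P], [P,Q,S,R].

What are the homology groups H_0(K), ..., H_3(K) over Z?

K has 5 vertices, 10 edges, 10 triangles, 5 3-simplices.
rank ∂_0 = 0, rank ∂_1 = 4 ⇒ b_0 = 5 − 0 − 4 = 1; all invariant factors of ∂_1 are 1 so no torsion. So H_0 = Z.
rank ∂_1 = 4, rank ∂_2 = 6 ⇒ b_1 = 10 − 4 − 6 = 0; all invariant factors of ∂_2 are 1 so no torsion. So H_1 = 0.
rank ∂_2 = 6, rank ∂_3 = 4 ⇒ b_2 = 10 − 6 − 4 = 0; all invariant factors of ∂_3 are 1 so no torsion. So H_2 = 0.
rank ∂_3 = 4, rank ∂_4 = 0 ⇒ b_3 = 5 − 4 − 0 = 1. So H_3 = Z.

H_0 ≅ Z,  H_1 = 0,  H_2 = 0,  H_3 ≅ Z.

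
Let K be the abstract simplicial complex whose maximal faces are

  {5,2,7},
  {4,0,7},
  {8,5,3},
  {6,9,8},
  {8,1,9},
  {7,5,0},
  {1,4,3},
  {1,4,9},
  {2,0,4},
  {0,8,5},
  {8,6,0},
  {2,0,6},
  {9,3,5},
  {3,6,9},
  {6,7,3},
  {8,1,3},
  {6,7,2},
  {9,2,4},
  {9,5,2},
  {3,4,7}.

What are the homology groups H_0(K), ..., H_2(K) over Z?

H_0 ≅ Z,  H_1 ≅ Z ⊕ Z/2Z,  H_2 = 0.

Take the total order 0 < 1 < 2 < 3 < 4 < 5 < 6 < 7 < 8 < 9 on the vertex set. Then K (dimension 2) consists of the simplices:

  0-simplices (10): [0], [1], [2], [3], [4], [5], [6], [7], [8], [9]
  1-simplices (30): (30 of them)
  2-simplices (20): (20 of them)

so the chain groups are C_0 ≅ Z^10, C_1 ≅ Z^30, C_2 ≅ Z^20.

∂_1: C_1 → C_0 sends each edge [p,q] (with p < q) to q − p.
As a 10×30 matrix over Z this has rank 9, with invariant factors (1,1,1,1,1,1,1,1,1).

Boundary ∂_2: C_2 → C_1 maps a triangle to the signed sum of its edges. For instance
  ∂[2,5,9] = [5,9] − [2,9] + [2,5],
  ∂[0,5,8] = [5,8] − [0,8] + [0,5].
The resulting 30×20 matrix has rank 20, and its Smith normal form has invariant factors (1,1,1,1,1,1,1,1,1,1,1,1,1,1,1,1,1,1,1,2).

Reading off H_k = ker ∂_k / im ∂_{k+1}:

  H_0: rank C_0 − rank ∂_1 = 10 − 9 = 1, and the invariant factors of ∂_1 are all 1, so H_0 = Z.
  H_1: rank ker ∂_1 − rank ∂_2 = (30 − 9) − 20 = 1, and ∂_2 has invariant factor 2 > 1, so H_1 = Z ⊕ Z/2Z.
  H_2: rank ker ∂_2 − rank ∂_3 = (20 − 20) − 0 = 0, and there is no ∂_3, so H_2 = 0.

(K is a triangulation of the Klein bottle.)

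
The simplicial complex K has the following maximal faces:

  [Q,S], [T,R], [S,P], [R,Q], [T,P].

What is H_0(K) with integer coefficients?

We work with the vertex ordering P < Q < R < S < T. The simplices of K, each written with vertices in increasing order, are:

  0-simplices (5): P, Q, R, S, T
  1-simplices (5): PS, PT, QR, QS, RT

Hence C_0 ≅ Z^5, C_1 ≅ Z^5.

Boundary ∂_1: C_1 → C_0 maps an edge to its endpoints' difference, ∂[p,q] = q − p. For instance
  ∂PS = S − P.
The 5×5 boundary matrix has rank 4 and Smith normal form diag(1,1,1,1).

Now H_k = ker ∂_k / im ∂_{k+1}, so:

  H_0: rank C_0 − rank ∂_1 = 5 − 4 = 1, and the invariant factors of ∂_1 are all 1, so H_0 = Z.

H_0 ≅ Z.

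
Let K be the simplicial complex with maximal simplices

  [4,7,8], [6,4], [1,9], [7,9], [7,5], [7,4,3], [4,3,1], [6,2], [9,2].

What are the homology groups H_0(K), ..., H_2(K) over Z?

H_0 = Z,  H_1 = Z^2,  H_2 = 0.

K has 9 vertices, 13 edges, 3 triangles.
rank ∂_0 = 0, rank ∂_1 = 8 ⇒ b_0 = 9 − 0 − 8 = 1; all invariant factors of ∂_1 are 1 so no torsion. So H_0 = Z.
rank ∂_1 = 8, rank ∂_2 = 3 ⇒ b_1 = 13 − 8 − 3 = 2; all invariant factors of ∂_2 are 1 so no torsion. So H_1 = Z^2.
rank ∂_2 = 3, rank ∂_3 = 0 ⇒ b_2 = 3 − 3 − 0 = 0. So H_2 = 0.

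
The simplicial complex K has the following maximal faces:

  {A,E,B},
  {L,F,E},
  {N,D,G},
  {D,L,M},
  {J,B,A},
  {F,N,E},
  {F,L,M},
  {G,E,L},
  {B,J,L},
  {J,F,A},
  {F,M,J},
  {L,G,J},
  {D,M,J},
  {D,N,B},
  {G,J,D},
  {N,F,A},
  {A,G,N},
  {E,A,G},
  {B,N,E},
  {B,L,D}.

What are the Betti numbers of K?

b_0 = 1, b_1 = 1, b_2 = 0.

Take the total order A < B < D < E < F < G < J < L < M < N on the vertex set. Then K (dimension 2) consists of the simplices:

  0-simplices (10): A, B, D, E, F, G, J, L, M, N
  1-simplices (30): AB, AE, AF, AG, AJ, AN, BD, BE, BJ, BL, BN, DG, DJ, DL, DM, DN, EF, EG, EL, EN, FJ, FL, FM, FN, GJ, GL, GN, JL, JM, LM
  2-simplices (20): ABE, ABJ, AEG, AFJ, AFN, AGN, BDL, BDN, BEN, BJL, DGJ, DGN, DJM, DLM, EFL, EFN, EGL, FJM, FLM, GJL

Hence C_0 ≅ Z^10, C_1 ≅ Z^30, C_2 ≅ Z^20.

∂_1: C_1 → C_0 maps an edge to its endpoints' difference, ∂[p,q] = q − p. For instance
  ∂FN = N − F.
This gives a 10×30 integer matrix of rank 9; reducing to Smith normal form yields diagonal entries (1,1,1,1,1,1,1,1,1).

The boundary map ∂_2: C_2 → C_1 sends each 2-simplex [p,q,r] to [q,r] − [p,r] + [p,q]. For instance
  ∂AEG = EG − AG + AE,
  ∂FJM = JM − FM + FJ.
The resulting 30×20 matrix has rank 20, and its Smith normal form has invariant factors (1,1,1,1,1,1,1,1,1,1,1,1,1,1,1,1,1,1,1,2).

Computing H_k = (kernel of ∂_k) / (image of ∂_{k+1}):

  H_0: rank C_0 − rank ∂_1 = 10 − 9 = 1, and the invariant factors of ∂_1 are all 1, so H_0 ≅ Z.
  H_1: rank ker ∂_1 − rank ∂_2 = (30 − 9) − 20 = 1, and ∂_2 has invariant factor 2 > 1, so H_1 ≅ Z ⊕ Z_2.
  H_2: rank ker ∂_2 − rank ∂_3 = (20 − 20) − 0 = 0, and there is no ∂_3, so H_2 ≅ 0.

As a check, the Euler characteristic is 10 − 30 + 20 = 0, which agrees with 1 − 1 + 0 = 0.

Hence the Betti numbers are b_0 = 1, b_1 = 1, b_2 = 0.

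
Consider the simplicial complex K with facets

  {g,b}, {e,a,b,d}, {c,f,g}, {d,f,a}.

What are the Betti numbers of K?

b_0 = 1, b_1 = 1, b_2 = 0, b_3 = 0.

Order the vertices as a < b < c < d < e < f < g. Listing each simplex with vertices in this order, K has dimension 3 with simplices:

  0-simplices (7): a, b, c, d, e, f, g
  1-simplices (12): ab, ad, ae, af, bd, be, bg, cf, cg, de, df, fg
  2-simplices (6): abd, abe, ade, adf, bde, cfg
  3-simplices (1): abde

Hence C_0 ≅ Z^7, C_1 ≅ Z^12, C_2 ≅ Z^6, C_3 ≅ Z^1.

The boundary map ∂_1: C_1 → C_0 sends each edge [p,q] (with p < q) to q − p.
As a 7×12 matrix over Z this has rank 6, with invariant factors (1,1,1,1,1,1).

The boundary map ∂_2: C_2 → C_1 sends each 2-simplex [p,q,r] to [q,r] − [p,r] + [p,q]. For instance
  ∂abe = be − ae + ab,
  ∂cfg = fg − cg + cf.
This gives a 12×6 integer matrix of rank 5; reducing to Smith normal form yields diagonal entries (1,1,1,1,1).

Boundary ∂_3: C_3 → C_2 sends each 3-simplex σ to the alternating sum Σ_i (−1)^i (σ with its i-th vertex removed). For instance
  ∂abde = bde − ade + abe − abd.
The 6×1 boundary matrix has rank 1 and Smith normal form diag(1).

Now H_k = ker ∂_k / im ∂_{k+1}, so:

  H_0: rank C_0 − rank ∂_1 = 7 − 6 = 1, and the invariant factors of ∂_1 are all 1, so H_0 ≅ Z.
  H_1: rank ker ∂_1 − rank ∂_2 = (12 − 6) − 5 = 1, and the invariant factors of ∂_2 are all 1, so H_1 ≅ Z.
  H_2: rank ker ∂_2 − rank ∂_3 = (6 − 5) − 1 = 0, and the invariant factors of ∂_3 are all 1, so H_2 ≅ 0.
  H_3: rank ker ∂_3 − rank ∂_4 = (1 − 1) − 0 = 0, and there is no ∂_4, so H_3 ≅ 0.

As a check, the Euler characteristic is 7 − 12 + 6 − 1 = 0, which agrees with 1 − 1 + 0 − 0 = 0.

Hence the Betti numbers are b_0 = 1, b_1 = 1, b_2 = 0, b_3 = 0.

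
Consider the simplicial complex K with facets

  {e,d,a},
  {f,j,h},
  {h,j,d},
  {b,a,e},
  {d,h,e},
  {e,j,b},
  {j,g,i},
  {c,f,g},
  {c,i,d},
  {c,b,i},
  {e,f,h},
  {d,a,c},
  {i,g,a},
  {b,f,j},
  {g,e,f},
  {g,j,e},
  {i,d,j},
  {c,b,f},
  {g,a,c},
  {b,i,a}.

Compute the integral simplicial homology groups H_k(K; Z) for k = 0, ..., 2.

H_0 ≅ Z,  H_1 ≅ Z ⊕ Z/2,  H_2 = 0.

Fix the vertex order a < b < c < d < e < f < g < h < i < j and write every simplex with vertices in increasing order. Then dim K = 2 and the simplices of K are:

  0-simplices (10): a, b, c, d, e, f, g, h, i, j
  1-simplices (30): ab, ac, ad, ae, ag, ai, bc, be, bf, bi, bj, cd, cf, cg, ci, de, dh, di, dj, ef, eg, eh, ej, fg, fh, fj, gi, gj, hj, ij
  2-simplices (20): abe, abi, acd, acg, ade, agi, bcf, bci, bej, bfj, cdi, cfg, deh, dhj, dij, efg, efh, egj, fhj, gij

so the chain groups are C_0 ≅ Z^10, C_1 ≅ Z^30, C_2 ≅ Z^20.

The boundary map ∂_1: C_1 → C_0 sends each edge [p,q] (with p < q) to q − p. For instance
  ∂ab = b − a.
The 10×30 boundary matrix has rank 9 and Smith normal form diag(1,1,1,1,1,1,1,1,1).

Boundary ∂_2: C_2 → C_1 sends each 2-simplex [p,q,r] to [q,r] − [p,r] + [p,q]. For instance
  ∂cfg = fg − cg + cf,
  ∂efg = fg − eg + ef.
The 30×20 boundary matrix has rank 20 and Smith normal form diag(1,1,1,1,1,1,1,1,1,1,1,1,1,1,1,1,1,1,1,2).

Reading off H_k = ker ∂_k / im ∂_{k+1}:

  H_0: rank C_0 − rank ∂_1 = 10 − 9 = 1, and the invariant factors of ∂_1 are all 1, so H_0 = Z.
  H_1: rank ker ∂_1 − rank ∂_2 = (30 − 9) − 20 = 1, and ∂_2 has invariant factor 2 > 1, so H_1 = Z ⊕ Z/2.
  H_2: rank ker ∂_2 − rank ∂_3 = (20 − 20) − 0 = 0, and there is no ∂_3, so H_2 = 0.

As a check, the Euler characteristic is 10 − 30 + 20 = 0, which agrees with 1 − 1 + 0 = 0.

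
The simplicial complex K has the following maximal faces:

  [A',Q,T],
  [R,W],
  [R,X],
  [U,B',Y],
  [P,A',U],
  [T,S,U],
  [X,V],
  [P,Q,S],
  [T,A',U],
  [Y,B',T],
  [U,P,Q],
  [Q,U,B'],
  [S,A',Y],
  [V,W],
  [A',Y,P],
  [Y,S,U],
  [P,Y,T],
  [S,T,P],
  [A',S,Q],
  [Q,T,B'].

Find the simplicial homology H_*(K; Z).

H_0 = Z^2,  H_1 = Z^3,  H_2 = Z.

Order the vertices as P < Q < R < S < T < U < V < W < X < Y < A' < B'. Listing each simplex with vertices in this order, K has dimension 2 with simplices:

  0-simplices (12): [P], [Q], [R], [S], [T], [U], [V], [W], [X], [Y], [A'], [B']
  1-simplices (28): (28 of them)
  2-simplices (16): [P,Q,S], [P,Q,U], [P,S,T], [P,T,Y], [P,U,A'], [P,Y,A'], [Q,S,A'], [Q,T,A'], [Q,T,B'], [Q,U,B'], [S,T,U], [S,U,Y], [S,Y,A'], [T,U,A'], [T,Y,B'], [U,Y,B']

so the chain groups are C_0 ≅ Z^12, C_1 ≅ Z^28, C_2 ≅ Z^16.

The boundary map ∂_1: C_1 → C_0 maps an edge to its endpoints' difference, ∂[p,q] = q − p. For instance
  ∂[T,A'] = [A'] − [T].
The 12×28 boundary matrix has rank 10 and Smith normal form diag(1,1,1,1,1,1,1,1,1,1).

The boundary map ∂_2: C_2 → C_1 maps a triangle to the signed sum of its edges. For instance
  ∂[U,Y,B'] = [Y,B'] − [U,B'] + [U,Y],
  ∂[P,Y,A'] = [Y,A'] − [P,A'] + [P,Y].
As a 28×16 matrix over Z this has rank 15, with invariant factors (1,1,1,1,1,1,1,1,1,1,1,1,1,1,1).

From H_k ≅ ker(∂_k) / im(∂_{k+1}) we obtain:

  H_0: rank C_0 − rank ∂_1 = 12 − 10 = 2, and the invariant factors of ∂_1 are all 1, so H_0 ≅ Z^2.
  H_1: rank ker ∂_1 − rank ∂_2 = (28 − 10) − 15 = 3, and the invariant factors of ∂_2 are all 1, so H_1 ≅ Z^3.
  H_2: rank ker ∂_2 − rank ∂_3 = (16 − 15) − 0 = 1, and there is no ∂_3, so H_2 ≅ Z.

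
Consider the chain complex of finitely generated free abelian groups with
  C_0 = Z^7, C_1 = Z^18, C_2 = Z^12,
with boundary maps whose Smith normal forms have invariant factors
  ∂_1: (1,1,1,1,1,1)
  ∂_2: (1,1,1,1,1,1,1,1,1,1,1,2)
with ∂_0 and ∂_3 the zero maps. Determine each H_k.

H_0 ≅ Z,  H_1 ≅ Z/2,  H_2 = 0.

H_0: b_0 = 7 − 0 − 6 = 1; torsion from ∂_1 factors > 1: none. So H_0 ≅ Z.
H_1: b_1 = 18 − 6 − 12 = 0; torsion from ∂_2 factors > 1: [2]. So H_1 ≅ Z/2.
H_2: b_2 = 12 − 12 − 0 = 0; torsion from ∂_3 factors > 1: none. So H_2 ≅ 0.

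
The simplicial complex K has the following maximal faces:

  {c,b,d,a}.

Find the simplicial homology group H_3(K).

H_3 ≅ 0.

Take the total order a < b < c < d on the vertex set. Then K (dimension 3) consists of the simplices:

  0-simplices (4): a, b, c, d
  1-simplices (6): ab, ac, ad, bc, bd, cd
  2-simplices (4): abc, abd, acd, bcd
  3-simplices (1): abcd

giving chain groups C_0 ≅ Z^4, C_1 ≅ Z^6, C_2 ≅ Z^4, C_3 ≅ Z^1.

∂_1: C_1 → C_0 is given by ∂[p,q] = [q] − [p].
As a 4×6 matrix over Z this has rank 3, with invariant factors (1,1,1).

The boundary map ∂_2: C_2 → C_1 acts by ∂[p,q,r] = [q,r] − [p,r] + [p,q]. For instance
  ∂bcd = cd − bd + bc,
  ∂abd = bd − ad + ab.
This gives a 6×4 integer matrix of rank 3; reducing to Smith normal form yields diagonal entries (1,1,1).

∂_3: C_3 → C_2 sends each 3-simplex σ to the alternating sum Σ_i (−1)^i (σ with its i-th vertex removed). For instance
  ∂abcd = bcd − acd + abd − abc.
This gives a 4×1 integer matrix of rank 1; reducing to Smith normal form yields diagonal entries (1).

Now H_k = ker ∂_k / im ∂_{k+1}, so:

  H_3: rank ker ∂_3 − rank ∂_4 = (1 − 1) − 0 = 0, and there is no ∂_4, so H_3 = 0.

(K is a triangulation of the 3-simplex.)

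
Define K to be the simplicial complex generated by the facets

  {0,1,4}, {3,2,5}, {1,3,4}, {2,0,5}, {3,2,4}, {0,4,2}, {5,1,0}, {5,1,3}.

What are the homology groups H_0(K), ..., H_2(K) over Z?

H_0 = Z,  H_1 = 0,  H_2 = Z.

We work with the vertex ordering 0 < 1 < 2 < 3 < 4 < 5. The simplices of K, each written with vertices in increasing order, are:

  0-simplices (6): [0], [1], [2], [3], [4], [5]
  1-simplices (12): [0,1], [0,2], [0,4], [0,5], [1,3], [1,4], [1,5], [2,3], [2,4], [2,5], [3,4], [3,5]
  2-simplices (8): [0,1,4], [0,1,5], [0,2,4], [0,2,5], [1,3,4], [1,3,5], [2,3,4], [2,3,5]

giving chain groups C_0 ≅ Z^6, C_1 ≅ Z^12, C_2 ≅ Z^8.

The boundary map ∂_1: C_1 → C_0 sends each edge [p,q] (with p < q) to q − p. For instance
  ∂[3,5] = [5] − [3].
The 6×12 boundary matrix has rank 5 and Smith normal form diag(1,1,1,1,1).

Boundary ∂_2: C_2 → C_1 maps a triangle to the signed sum of its edges. For instance
  ∂[2,3,5] = [3,5] − [2,5] + [2,3],
  ∂[0,1,5] = [1,5] − [0,5] + [0,1].
This gives a 12×8 integer matrix of rank 7; reducing to Smith normal form yields diagonal entries (1,1,1,1,1,1,1).

Computing H_k = (kernel of ∂_k) / (image of ∂_{k+1}):

  H_0: rank C_0 − rank ∂_1 = 6 − 5 = 1, and the invariant factors of ∂_1 are all 1, so H_0 = Z.
  H_1: rank ker ∂_1 − rank ∂_2 = (12 − 5) − 7 = 0, and the invariant factors of ∂_2 are all 1, so H_1 = 0.
  H_2: rank ker ∂_2 − rank ∂_3 = (8 − 7) − 0 = 1, and there is no ∂_3, so H_2 = Z.

As a check, the Euler characteristic is 6 − 12 + 8 = 2, which agrees with 1 − 0 + 1 = 2.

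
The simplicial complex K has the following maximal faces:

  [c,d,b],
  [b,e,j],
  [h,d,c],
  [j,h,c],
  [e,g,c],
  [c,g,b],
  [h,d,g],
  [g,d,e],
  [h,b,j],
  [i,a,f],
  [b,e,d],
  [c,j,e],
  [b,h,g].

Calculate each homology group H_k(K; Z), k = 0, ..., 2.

We work with the vertex ordering a < b < c < d < e < f < g < h < i < j. The simplices of K, each written with vertices in increasing order, are:

  0-simplices (10): a, b, c, d, e, f, g, h, i, j
  1-simplices (21): af, ai, bc, bd, be, bg, bh, bj, cd, ce, cg, ch, cj, de, dg, dh, eg, ej, fi, gh, hj
  2-simplices (13): afi, bcd, bcg, bde, bej, bgh, bhj, cdh, ceg, cej, chj, deg, dgh

Hence C_0 ≅ Z^10, C_1 ≅ Z^21, C_2 ≅ Z^13.

∂_1: C_1 → C_0 maps an edge to its endpoints' difference, ∂[p,q] = q − p.
The resulting 10×21 matrix has rank 8, and its Smith normal form has invariant factors (1,1,1,1,1,1,1,1).

∂_2: C_2 → C_1 acts by ∂[p,q,r] = [q,r] − [p,r] + [p,q]. For instance
  ∂deg = eg − dg + de,
  ∂cej = ej − cj + ce.
This gives a 21×13 integer matrix of rank 13; reducing to Smith normal form yields diagonal entries (1,1,1,1,1,1,1,1,1,1,1,1,2).

From H_k ≅ ker(∂_k) / im(∂_{k+1}) we obtain:

  H_0: rank C_0 − rank ∂_1 = 10 − 8 = 2, and the invariant factors of ∂_1 are all 1, so H_0 = Z^2.
  H_1: rank ker ∂_1 − rank ∂_2 = (21 − 8) − 13 = 0, and ∂_2 has invariant factor 2 > 1, so H_1 = Z/2.
  H_2: rank ker ∂_2 − rank ∂_3 = (13 − 13) − 0 = 0, and there is no ∂_3, so H_2 = 0.

(K is a triangulation of the disjoint union of the 2-simplex and the real projective plane RP^2.)

H_0 ≅ Z^2,  H_1 ≅ Z/2,  H_2 = 0.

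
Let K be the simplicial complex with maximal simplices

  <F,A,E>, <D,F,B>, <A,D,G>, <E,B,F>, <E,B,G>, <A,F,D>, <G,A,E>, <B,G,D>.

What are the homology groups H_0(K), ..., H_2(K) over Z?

H_0 = Z,  H_1 = 0,  H_2 = Z.

Take the total order A < B < D < E < F < G on the vertex set. Then K (dimension 2) consists of the simplices:

  0-simplices (6): A, B, D, E, F, G
  1-simplices (12): AD, AE, AF, AG, BD, BE, BF, BG, DF, DG, EF, EG
  2-simplices (8): ADF, ADG, AEF, AEG, BDF, BDG, BEF, BEG

giving chain groups C_0 ≅ Z^6, C_1 ≅ Z^12, C_2 ≅ Z^8.

The boundary map ∂_1: C_1 → C_0 maps an edge to its endpoints' difference, ∂[p,q] = q − p.
The 6×12 boundary matrix has rank 5 and Smith normal form diag(1,1,1,1,1).

Boundary ∂_2: C_2 → C_1 maps a triangle to the signed sum of its edges. For instance
  ∂AEG = EG − AG + AE,
  ∂AEF = EF − AF + AE.
This gives a 12×8 integer matrix of rank 7; reducing to Smith normal form yields diagonal entries (1,1,1,1,1,1,1).

Now H_k = ker ∂_k / im ∂_{k+1}, so:

  H_0: rank C_0 − rank ∂_1 = 6 − 5 = 1, and the invariant factors of ∂_1 are all 1, so H_0 ≅ Z.
  H_1: rank ker ∂_1 − rank ∂_2 = (12 − 5) − 7 = 0, and the invariant factors of ∂_2 are all 1, so H_1 ≅ 0.
  H_2: rank ker ∂_2 − rank ∂_3 = (8 − 7) − 0 = 1, and there is no ∂_3, so H_2 ≅ Z.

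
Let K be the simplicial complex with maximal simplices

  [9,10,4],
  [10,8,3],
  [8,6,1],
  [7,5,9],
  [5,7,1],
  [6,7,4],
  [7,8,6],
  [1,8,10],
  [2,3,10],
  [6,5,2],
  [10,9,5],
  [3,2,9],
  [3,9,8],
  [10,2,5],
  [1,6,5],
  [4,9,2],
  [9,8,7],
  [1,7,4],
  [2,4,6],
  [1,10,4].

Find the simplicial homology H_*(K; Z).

H_0 = Z,  H_1 = Z × Z/2,  H_2 = 0.

Fix the vertex order 1 < 2 < 3 < 4 < 5 < 6 < 7 < 8 < 9 < 10 and write every simplex with vertices in increasing order. Then dim K = 2 and the simplices of K are:

  0-simplices (10): [1], [2], [3], [4], [5], [6], [7], [8], [9], [10]
  1-simplices (30): (30 of them)
  2-simplices (20): (20 of them)

so the chain groups are C_0 ≅ Z^10, C_1 ≅ Z^30, C_2 ≅ Z^20.

The boundary map ∂_1: C_1 → C_0 sends each edge [p,q] (with p < q) to q − p. For instance
  ∂[4,9] = [9] − [4].
The 10×30 boundary matrix has rank 9 and Smith normal form diag(1,1,1,1,1,1,1,1,1).

∂_2: C_2 → C_1 acts by ∂[p,q,r] = [q,r] − [p,r] + [p,q]. For instance
  ∂[3,8,9] = [8,9] − [3,9] + [3,8],
  ∂[1,4,7] = [4,7] − [1,7] + [1,4].
As a 30×20 matrix over Z this has rank 20, with invariant factors (1,1,1,1,1,1,1,1,1,1,1,1,1,1,1,1,1,1,1,2).

From H_k ≅ ker(∂_k) / im(∂_{k+1}) we obtain:

  H_0: rank C_0 − rank ∂_1 = 10 − 9 = 1, and the invariant factors of ∂_1 are all 1, so H_0 = Z.
  H_1: rank ker ∂_1 − rank ∂_2 = (30 − 9) − 20 = 1, and ∂_2 has invariant factor 2 > 1, so H_1 = Z × Z/2.
  H_2: rank ker ∂_2 − rank ∂_3 = (20 − 20) − 0 = 0, and there is no ∂_3, so H_2 = 0.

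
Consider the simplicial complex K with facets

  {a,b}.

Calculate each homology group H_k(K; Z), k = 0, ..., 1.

Order the vertices as a < b. Listing each simplex with vertices in this order, K has dimension 1 with simplices:

  0-simplices (2): a, b
  1-simplices (1): ab

Hence C_0 ≅ Z^2, C_1 ≅ Z^1.

Boundary ∂_1: C_1 → C_0 sends each edge [p,q] (with p < q) to q − p.
As a 2×1 matrix over Z this has rank 1, with invariant factors (1).

Computing H_k = (kernel of ∂_k) / (image of ∂_{k+1}):

  H_0: rank C_0 − rank ∂_1 = 2 − 1 = 1, and the invariant factors of ∂_1 are all 1, so H_0 = Z.
  H_1: rank ker ∂_1 − rank ∂_2 = (1 − 1) − 0 = 0, and there is no ∂_2, so H_1 = 0.

As a check, the Euler characteristic is 2 − 1 = 1, which agrees with 1 − 0 = 1.

H_0 ≅ Z,  H_1 = 0.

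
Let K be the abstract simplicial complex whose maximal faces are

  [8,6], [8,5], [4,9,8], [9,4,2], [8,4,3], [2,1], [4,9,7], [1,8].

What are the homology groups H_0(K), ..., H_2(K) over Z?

H_0 = Z,  H_1 = Z,  H_2 = 0.

Order the vertices as 1 < 2 < 3 < 4 < 5 < 6 < 7 < 8 < 9. Listing each simplex with vertices in this order, K has dimension 2 with simplices:

  0-simplices (9): [1], [2], [3], [4], [5], [6], [7], [8], [9]
  1-simplices (13): [1,2], [1,8], [2,4], [2,9], [3,4], [3,8], [4,7], [4,8], [4,9], [5,8], [6,8], [7,9], [8,9]
  2-simplices (4): [2,4,9], [3,4,8], [4,7,9], [4,8,9]

Hence C_0 ≅ Z^9, C_1 ≅ Z^13, C_2 ≅ Z^4.

The boundary map ∂_1: C_1 → C_0 is given by ∂[p,q] = [q] − [p].
As a 9×13 matrix over Z this has rank 8, with invariant factors (1,1,1,1,1,1,1,1).

The boundary map ∂_2: C_2 → C_1 acts by ∂[p,q,r] = [q,r] − [p,r] + [p,q]. For instance
  ∂[4,7,9] = [7,9] − [4,9] + [4,7],
  ∂[3,4,8] = [4,8] − [3,8] + [3,4].
The 13×4 boundary matrix has rank 4 and Smith normal form diag(1,1,1,1).

Now H_k = ker ∂_k / im ∂_{k+1}, so:

  H_0: rank C_0 − rank ∂_1 = 9 − 8 = 1, and the invariant factors of ∂_1 are all 1, so H_0 = Z.
  H_1: rank ker ∂_1 − rank ∂_2 = (13 − 8) − 4 = 1, and the invariant factors of ∂_2 are all 1, so H_1 = Z.
  H_2: rank ker ∂_2 − rank ∂_3 = (4 − 4) − 0 = 0, and there is no ∂_3, so H_2 = 0.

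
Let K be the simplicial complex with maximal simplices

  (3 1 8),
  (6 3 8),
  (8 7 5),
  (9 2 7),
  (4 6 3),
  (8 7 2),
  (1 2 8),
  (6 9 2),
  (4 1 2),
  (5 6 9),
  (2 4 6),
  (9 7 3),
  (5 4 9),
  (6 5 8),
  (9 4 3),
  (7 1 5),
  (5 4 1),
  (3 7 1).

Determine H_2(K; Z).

H_2 ≅ 0.

Take the total order 1 < 2 < 3 < 4 < 5 < 6 < 7 < 8 < 9 on the vertex set. Then K (dimension 2) consists of the simplices:

  0-simplices (9): [1], [2], [3], [4], [5], [6], [7], [8], [9]
  1-simplices (27): (27 of them)
  2-simplices (18): [1,2,4], [1,2,8], [1,3,7], [1,3,8], [1,4,5], [1,5,7], [2,4,6], [2,6,9], [2,7,8], [2,7,9], [3,4,6], [3,4,9], [3,6,8], [3,7,9], [4,5,9], [5,6,8], [5,6,9], [5,7,8]

giving chain groups C_0 ≅ Z^9, C_1 ≅ Z^27, C_2 ≅ Z^18.

The boundary map ∂_1: C_1 → C_0 maps an edge to its endpoints' difference, ∂[p,q] = q − p. For instance
  ∂[5,8] = [8] − [5].
As a 9×27 matrix over Z this has rank 8, with invariant factors (1,1,1,1,1,1,1,1).

Boundary ∂_2: C_2 → C_1 maps a triangle to the signed sum of its edges. For instance
  ∂[5,6,9] = [6,9] − [5,9] + [5,6],
  ∂[3,7,9] = [7,9] − [3,9] + [3,7].
The 27×18 boundary matrix has rank 18 and Smith normal form diag(1,1,1,1,1,1,1,1,1,1,1,1,1,1,1,1,1,2).

From H_k ≅ ker(∂_k) / im(∂_{k+1}) we obtain:

  H_2: rank ker ∂_2 − rank ∂_3 = (18 − 18) − 0 = 0, and there is no ∂_3, so H_2 ≅ 0.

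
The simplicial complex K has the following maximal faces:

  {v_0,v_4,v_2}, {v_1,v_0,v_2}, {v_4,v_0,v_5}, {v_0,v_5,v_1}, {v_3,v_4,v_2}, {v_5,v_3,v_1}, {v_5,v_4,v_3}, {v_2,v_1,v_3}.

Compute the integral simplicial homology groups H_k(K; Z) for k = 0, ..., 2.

Take the total order v_0 < v_1 < v_2 < v_3 < v_4 < v_5 on the vertex set. Then K (dimension 2) consists of the simplices:

  0-simplices (6): [v_0], [v_1], [v_2], [v_3], [v_4], [v_5]
  1-simplices (12): [v_0,v_1], [v_0,v_2], [v_0,v_4], [v_0,v_5], [v_1,v_2], [v_1,v_3], [v_1,v_5], [v_2,v_3], [v_2,v_4], [v_3,v_4], [v_3,v_5], [v_4,v_5]
  2-simplices (8): [v_0,v_1,v_2], [v_0,v_1,v_5], [v_0,v_2,v_4], [v_0,v_4,v_5], [v_1,v_2,v_3], [v_1,v_3,v_5], [v_2,v_3,v_4], [v_3,v_4,v_5]

Hence C_0 ≅ Z^6, C_1 ≅ Z^12, C_2 ≅ Z^8.

∂_1: C_1 → C_0 is given by ∂[p,q] = [q] − [p].
The 6×12 boundary matrix has rank 5 and Smith normal form diag(1,1,1,1,1).

The boundary map ∂_2: C_2 → C_1 sends each 2-simplex [p,q,r] to [q,r] − [p,r] + [p,q]. For instance
  ∂[v_0,v_1,v_2] = [v_1,v_2] − [v_0,v_2] + [v_0,v_1],
  ∂[v_0,v_2,v_4] = [v_2,v_4] − [v_0,v_4] + [v_0,v_2].
This gives a 12×8 integer matrix of rank 7; reducing to Smith normal form yields diagonal entries (1,1,1,1,1,1,1).

Now H_k = ker ∂_k / im ∂_{k+1}, so:

  H_0: rank C_0 − rank ∂_1 = 6 − 5 = 1, and the invariant factors of ∂_1 are all 1, so H_0 = Z.
  H_1: rank ker ∂_1 − rank ∂_2 = (12 − 5) − 7 = 0, and the invariant factors of ∂_2 are all 1, so H_1 = 0.
  H_2: rank ker ∂_2 − rank ∂_3 = (8 − 7) − 0 = 1, and there is no ∂_3, so H_2 = Z.

(K is a triangulation of the 2-sphere S^2.)

H_0 ≅ Z,  H_1 = 0,  H_2 ≅ Z.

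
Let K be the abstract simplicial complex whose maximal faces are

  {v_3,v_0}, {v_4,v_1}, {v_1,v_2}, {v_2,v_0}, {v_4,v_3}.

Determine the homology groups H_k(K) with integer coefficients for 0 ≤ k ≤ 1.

H_0 = Z,  H_1 = Z.

Order the vertices as v_0 < v_1 < v_2 < v_3 < v_4. Listing each simplex with vertices in this order, K has dimension 1 with simplices:

  0-simplices (5): [v_0], [v_1], [v_2], [v_3], [v_4]
  1-simplices (5): [v_0,v_2], [v_0,v_3], [v_1,v_2], [v_1,v_4], [v_3,v_4]

Hence C_0 ≅ Z^5, C_1 ≅ Z^5.

The boundary map ∂_1: C_1 → C_0 maps an edge to its endpoints' difference, ∂[p,q] = q − p. For instance
  ∂[v_0,v_3] = [v_3] − [v_0].
As a 5×5 matrix over Z this has rank 4, with invariant factors (1,1,1,1).

Now H_k = ker ∂_k / im ∂_{k+1}, so:

  H_0: rank C_0 − rank ∂_1 = 5 − 4 = 1, and the invariant factors of ∂_1 are all 1, so H_0 = Z.
  H_1: rank ker ∂_1 − rank ∂_2 = (5 − 4) − 0 = 1, and there is no ∂_2, so H_1 = Z.

As a check, the Euler characteristic is 5 − 5 = 0, which agrees with 1 − 1 = 0.
(K is a triangulation of the circle S^1.)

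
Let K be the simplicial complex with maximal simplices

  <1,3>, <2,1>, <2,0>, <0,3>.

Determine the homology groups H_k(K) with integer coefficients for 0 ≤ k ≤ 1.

H_0 ≅ Z,  H_1 ≅ Z.

Fix the vertex order 0 < 1 < 2 < 3 and write every simplex with vertices in increasing order. Then dim K = 1 and the simplices of K are:

  0-simplices (4): [0], [1], [2], [3]
  1-simplices (4): [0,2], [0,3], [1,2], [1,3]

so the chain groups are C_0 ≅ Z^4, C_1 ≅ Z^4.

∂_1: C_1 → C_0 is given by ∂[p,q] = [q] − [p]. For instance
  ∂[1,2] = [2] − [1].
The 4×4 boundary matrix has rank 3 and Smith normal form diag(1,1,1).

From H_k ≅ ker(∂_k) / im(∂_{k+1}) we obtain:

  H_0: rank C_0 − rank ∂_1 = 4 − 3 = 1, and the invariant factors of ∂_1 are all 1, so H_0 ≅ Z.
  H_1: rank ker ∂_1 − rank ∂_2 = (4 − 3) − 0 = 1, and there is no ∂_2, so H_1 ≅ Z.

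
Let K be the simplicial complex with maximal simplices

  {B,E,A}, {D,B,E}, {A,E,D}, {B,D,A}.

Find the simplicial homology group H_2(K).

H_2 ≅ Z.

Fix the vertex order A < B < D < E and write every simplex with vertices in increasing order. Then dim K = 2 and the simplices of K are:

  0-simplices (4): A, B, D, E
  1-simplices (6): AB, AD, AE, BD, BE, DE
  2-simplices (4): ABD, ABE, ADE, BDE

so the chain groups are C_0 ≅ Z^4, C_1 ≅ Z^6, C_2 ≅ Z^4.

Boundary ∂_1: C_1 → C_0 is given by ∂[p,q] = [q] − [p].
The resulting 4×6 matrix has rank 3, and its Smith normal form has invariant factors (1,1,1).

Boundary ∂_2: C_2 → C_1 acts by ∂[p,q,r] = [q,r] − [p,r] + [p,q]. For instance
  ∂ABD = BD − AD + AB,
  ∂BDE = DE − BE + BD.
This gives a 6×4 integer matrix of rank 3; reducing to Smith normal form yields diagonal entries (1,1,1).

Reading off H_k = ker ∂_k / im ∂_{k+1}:

  H_2: rank ker ∂_2 − rank ∂_3 = (4 − 3) − 0 = 1, and there is no ∂_3, so H_2 = Z.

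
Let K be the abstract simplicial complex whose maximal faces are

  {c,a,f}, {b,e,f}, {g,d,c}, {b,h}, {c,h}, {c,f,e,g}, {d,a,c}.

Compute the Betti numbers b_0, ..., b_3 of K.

Order the vertices as a < b < c < d < e < f < g < h. Listing each simplex with vertices in this order, K has dimension 3 with simplices:

  0-simplices (8): a, b, c, d, e, f, g, h
  1-simplices (15): ac, ad, af, be, bf, bh, cd, ce, cf, cg, ch, dg, ef, eg, fg
  2-simplices (8): acd, acf, bef, cdg, cef, ceg, cfg, efg
  3-simplices (1): cefg

giving chain groups C_0 ≅ Z^8, C_1 ≅ Z^15, C_2 ≅ Z^8, C_3 ≅ Z^1.

The boundary map ∂_1: C_1 → C_0 maps an edge to its endpoints' difference, ∂[p,q] = q − p. For instance
  ∂cf = f − c.
The resulting 8×15 matrix has rank 7, and its Smith normal form has invariant factors (1,1,1,1,1,1,1).

∂_2: C_2 → C_1 maps a triangle to the signed sum of its edges. For instance
  ∂acf = cf − af + ac,
  ∂cdg = dg − cg + cd.
As a 15×8 matrix over Z this has rank 7, with invariant factors (1,1,1,1,1,1,1).

Boundary ∂_3: C_3 → C_2 sends each 3-simplex σ to the alternating sum Σ_i (−1)^i (σ with its i-th vertex removed). For instance
  ∂cefg = efg − cfg + ceg − cef.
This gives a 8×1 integer matrix of rank 1; reducing to Smith normal form yields diagonal entries (1).

From H_k ≅ ker(∂_k) / im(∂_{k+1}) we obtain:

  H_0: rank C_0 − rank ∂_1 = 8 − 7 = 1, and the invariant factors of ∂_1 are all 1, so H_0 = Z.
  H_1: rank ker ∂_1 − rank ∂_2 = (15 − 7) − 7 = 1, and the invariant factors of ∂_2 are all 1, so H_1 = Z.
  H_2: rank ker ∂_2 − rank ∂_3 = (8 − 7) − 1 = 0, and the invariant factors of ∂_3 are all 1, so H_2 = 0.
  H_3: rank ker ∂_3 − rank ∂_4 = (1 − 1) − 0 = 0, and there is no ∂_4, so H_3 = 0.

Hence the Betti numbers are b_0 = 1, b_1 = 1, b_2 = 0, b_3 = 0.

b_0 = 1, b_1 = 1, b_2 = 0, b_3 = 0.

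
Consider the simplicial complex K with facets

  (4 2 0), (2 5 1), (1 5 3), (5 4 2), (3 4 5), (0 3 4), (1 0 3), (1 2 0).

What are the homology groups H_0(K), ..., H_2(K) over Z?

H_0 = Z,  H_1 = 0,  H_2 = Z.

Take the total order 0 < 1 < 2 < 3 < 4 < 5 on the vertex set. Then K (dimension 2) consists of the simplices:

  0-simplices (6): [0], [1], [2], [3], [4], [5]
  1-simplices (12): [0,1], [0,2], [0,3], [0,4], [1,2], [1,3], [1,5], [2,4], [2,5], [3,4], [3,5], [4,5]
  2-simplices (8): [0,1,2], [0,1,3], [0,2,4], [0,3,4], [1,2,5], [1,3,5], [2,4,5], [3,4,5]

Hence C_0 ≅ Z^6, C_1 ≅ Z^12, C_2 ≅ Z^8.

∂_1: C_1 → C_0 sends each edge [p,q] (with p < q) to q − p.
As a 6×12 matrix over Z this has rank 5, with invariant factors (1,1,1,1,1).

∂_2: C_2 → C_1 sends each 2-simplex [p,q,r] to [q,r] − [p,r] + [p,q]. For instance
  ∂[3,4,5] = [4,5] − [3,5] + [3,4],
  ∂[0,1,2] = [1,2] − [0,2] + [0,1].
As a 12×8 matrix over Z this has rank 7, with invariant factors (1,1,1,1,1,1,1).

Now H_k = ker ∂_k / im ∂_{k+1}, so:

  H_0: rank C_0 − rank ∂_1 = 6 − 5 = 1, and the invariant factors of ∂_1 are all 1, so H_0 ≅ Z.
  H_1: rank ker ∂_1 − rank ∂_2 = (12 − 5) − 7 = 0, and the invariant factors of ∂_2 are all 1, so H_1 ≅ 0.
  H_2: rank ker ∂_2 − rank ∂_3 = (8 − 7) − 0 = 1, and there is no ∂_3, so H_2 ≅ Z.

As a check, the Euler characteristic is 6 − 12 + 8 = 2, which agrees with 1 − 0 + 1 = 2.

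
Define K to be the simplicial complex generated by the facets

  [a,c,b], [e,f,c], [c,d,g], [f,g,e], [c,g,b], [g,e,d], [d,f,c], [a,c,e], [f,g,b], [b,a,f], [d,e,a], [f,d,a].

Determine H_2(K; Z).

Fix the vertex order a < b < c < d < e < f < g and write every simplex with vertices in increasing order. Then dim K = 2 and the simplices of K are:

  0-simplices (7): a, b, c, d, e, f, g
  1-simplices (18): ab, ac, ad, ae, af, bc, bf, bg, cd, ce, cf, cg, de, df, dg, ef, eg, fg
  2-simplices (12): abc, abf, ace, ade, adf, bcg, bfg, cdf, cdg, cef, deg, efg

Hence C_0 ≅ Z^7, C_1 ≅ Z^18, C_2 ≅ Z^12.

The boundary map ∂_1: C_1 → C_0 maps an edge to its endpoints' difference, ∂[p,q] = q − p. For instance
  ∂dg = g − d.
This gives a 7×18 integer matrix of rank 6; reducing to Smith normal form yields diagonal entries (1,1,1,1,1,1).

The boundary map ∂_2: C_2 → C_1 acts by ∂[p,q,r] = [q,r] − [p,r] + [p,q]. For instance
  ∂adf = df − af + ad,
  ∂efg = fg − eg + ef.
This gives a 18×12 integer matrix of rank 12; reducing to Smith normal form yields diagonal entries (1,1,1,1,1,1,1,1,1,1,1,2).

Computing H_k = (kernel of ∂_k) / (image of ∂_{k+1}):

  H_2: rank ker ∂_2 − rank ∂_3 = (12 − 12) − 0 = 0, and there is no ∂_3, so H_2 ≅ 0.

H_2 ≅ 0.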